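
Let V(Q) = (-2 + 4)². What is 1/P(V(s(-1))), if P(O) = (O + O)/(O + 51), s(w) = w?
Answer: 55/8 ≈ 6.8750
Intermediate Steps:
V(Q) = 4 (V(Q) = 2² = 4)
P(O) = 2*O/(51 + O) (P(O) = (2*O)/(51 + O) = 2*O/(51 + O))
1/P(V(s(-1))) = 1/(2*4/(51 + 4)) = 1/(2*4/55) = 1/(2*4*(1/55)) = 1/(8/55) = 55/8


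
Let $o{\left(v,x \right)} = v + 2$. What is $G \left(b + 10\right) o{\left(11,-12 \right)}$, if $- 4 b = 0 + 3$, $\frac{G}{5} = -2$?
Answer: $- \frac{2405}{2} \approx -1202.5$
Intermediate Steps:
$o{\left(v,x \right)} = 2 + v$
$G = -10$ ($G = 5 \left(-2\right) = -10$)
$b = - \frac{3}{4}$ ($b = - \frac{0 + 3}{4} = \left(- \frac{1}{4}\right) 3 = - \frac{3}{4} \approx -0.75$)
$G \left(b + 10\right) o{\left(11,-12 \right)} = - 10 \left(- \frac{3}{4} + 10\right) \left(2 + 11\right) = \left(-10\right) \frac{37}{4} \cdot 13 = \left(- \frac{185}{2}\right) 13 = - \frac{2405}{2}$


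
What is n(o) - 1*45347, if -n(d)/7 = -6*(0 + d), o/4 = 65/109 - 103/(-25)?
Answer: -121411439/2725 ≈ -44555.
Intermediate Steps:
o = 51408/2725 (o = 4*(65/109 - 103/(-25)) = 4*(65*(1/109) - 103*(-1/25)) = 4*(65/109 + 103/25) = 4*(12852/2725) = 51408/2725 ≈ 18.865)
n(d) = 42*d (n(d) = -(-42)*(0 + d) = -(-42)*d = 42*d)
n(o) - 1*45347 = 42*(51408/2725) - 1*45347 = 2159136/2725 - 45347 = -121411439/2725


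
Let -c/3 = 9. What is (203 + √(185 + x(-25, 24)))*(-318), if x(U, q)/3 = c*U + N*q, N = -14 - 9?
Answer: -64554 - 318*√554 ≈ -72039.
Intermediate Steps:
N = -23
c = -27 (c = -3*9 = -27)
x(U, q) = -81*U - 69*q (x(U, q) = 3*(-27*U - 23*q) = -81*U - 69*q)
(203 + √(185 + x(-25, 24)))*(-318) = (203 + √(185 + (-81*(-25) - 69*24)))*(-318) = (203 + √(185 + (2025 - 1656)))*(-318) = (203 + √(185 + 369))*(-318) = (203 + √554)*(-318) = -64554 - 318*√554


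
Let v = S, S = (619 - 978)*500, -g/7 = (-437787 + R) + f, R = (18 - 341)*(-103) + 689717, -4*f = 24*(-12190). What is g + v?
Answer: -2687873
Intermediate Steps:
f = 73140 (f = -6*(-12190) = -¼*(-292560) = 73140)
R = 722986 (R = -323*(-103) + 689717 = 33269 + 689717 = 722986)
g = -2508373 (g = -7*((-437787 + 722986) + 73140) = -7*(285199 + 73140) = -7*358339 = -2508373)
S = -179500 (S = -359*500 = -179500)
v = -179500
g + v = -2508373 - 179500 = -2687873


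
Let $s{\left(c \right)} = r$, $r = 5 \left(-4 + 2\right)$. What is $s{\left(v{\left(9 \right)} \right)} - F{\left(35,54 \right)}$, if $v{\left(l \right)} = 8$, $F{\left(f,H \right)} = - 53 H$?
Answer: $2852$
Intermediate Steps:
$r = -10$ ($r = 5 \left(-2\right) = -10$)
$s{\left(c \right)} = -10$
$s{\left(v{\left(9 \right)} \right)} - F{\left(35,54 \right)} = -10 - \left(-53\right) 54 = -10 - -2862 = -10 + 2862 = 2852$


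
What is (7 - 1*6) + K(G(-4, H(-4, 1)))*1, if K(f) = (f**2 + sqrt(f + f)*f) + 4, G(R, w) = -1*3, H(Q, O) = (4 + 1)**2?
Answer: 14 - 3*I*sqrt(6) ≈ 14.0 - 7.3485*I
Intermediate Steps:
H(Q, O) = 25 (H(Q, O) = 5**2 = 25)
G(R, w) = -3
K(f) = 4 + f**2 + sqrt(2)*f**(3/2) (K(f) = (f**2 + sqrt(2*f)*f) + 4 = (f**2 + (sqrt(2)*sqrt(f))*f) + 4 = (f**2 + sqrt(2)*f**(3/2)) + 4 = 4 + f**2 + sqrt(2)*f**(3/2))
(7 - 1*6) + K(G(-4, H(-4, 1)))*1 = (7 - 1*6) + (4 + (-3)**2 + sqrt(2)*(-3)**(3/2))*1 = (7 - 6) + (4 + 9 + sqrt(2)*(-3*I*sqrt(3)))*1 = 1 + (4 + 9 - 3*I*sqrt(6))*1 = 1 + (13 - 3*I*sqrt(6))*1 = 1 + (13 - 3*I*sqrt(6)) = 14 - 3*I*sqrt(6)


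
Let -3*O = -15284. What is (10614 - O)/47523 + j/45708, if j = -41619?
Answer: -1725582049/2172181284 ≈ -0.79440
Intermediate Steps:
O = 15284/3 (O = -⅓*(-15284) = 15284/3 ≈ 5094.7)
(10614 - O)/47523 + j/45708 = (10614 - 1*15284/3)/47523 - 41619/45708 = (10614 - 15284/3)*(1/47523) - 41619*1/45708 = (16558/3)*(1/47523) - 13873/15236 = 16558/142569 - 13873/15236 = -1725582049/2172181284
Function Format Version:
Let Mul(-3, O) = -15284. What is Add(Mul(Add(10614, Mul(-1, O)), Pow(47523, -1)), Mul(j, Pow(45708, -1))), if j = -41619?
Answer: Rational(-1725582049, 2172181284) ≈ -0.79440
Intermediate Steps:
O = Rational(15284, 3) (O = Mul(Rational(-1, 3), -15284) = Rational(15284, 3) ≈ 5094.7)
Add(Mul(Add(10614, Mul(-1, O)), Pow(47523, -1)), Mul(j, Pow(45708, -1))) = Add(Mul(Add(10614, Mul(-1, Rational(15284, 3))), Pow(47523, -1)), Mul(-41619, Pow(45708, -1))) = Add(Mul(Add(10614, Rational(-15284, 3)), Rational(1, 47523)), Mul(-41619, Rational(1, 45708))) = Add(Mul(Rational(16558, 3), Rational(1, 47523)), Rational(-13873, 15236)) = Add(Rational(16558, 142569), Rational(-13873, 15236)) = Rational(-1725582049, 2172181284)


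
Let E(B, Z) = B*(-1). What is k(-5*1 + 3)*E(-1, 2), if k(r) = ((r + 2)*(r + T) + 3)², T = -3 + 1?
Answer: 9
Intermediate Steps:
E(B, Z) = -B
T = -2
k(r) = (3 + (-2 + r)*(2 + r))² (k(r) = ((r + 2)*(r - 2) + 3)² = ((2 + r)*(-2 + r) + 3)² = ((-2 + r)*(2 + r) + 3)² = (3 + (-2 + r)*(2 + r))²)
k(-5*1 + 3)*E(-1, 2) = (-1 + (-5*1 + 3)²)²*(-1*(-1)) = (-1 + (-5 + 3)²)²*1 = (-1 + (-2)²)²*1 = (-1 + 4)²*1 = 3²*1 = 9*1 = 9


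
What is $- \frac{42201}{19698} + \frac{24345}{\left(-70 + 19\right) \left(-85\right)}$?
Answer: $\frac{6591255}{1897574} \approx 3.4735$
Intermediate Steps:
$- \frac{42201}{19698} + \frac{24345}{\left(-70 + 19\right) \left(-85\right)} = \left(-42201\right) \frac{1}{19698} + \frac{24345}{\left(-51\right) \left(-85\right)} = - \frac{14067}{6566} + \frac{24345}{4335} = - \frac{14067}{6566} + 24345 \cdot \frac{1}{4335} = - \frac{14067}{6566} + \frac{1623}{289} = \frac{6591255}{1897574}$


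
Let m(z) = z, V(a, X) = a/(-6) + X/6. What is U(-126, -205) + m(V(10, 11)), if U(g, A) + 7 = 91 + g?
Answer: -251/6 ≈ -41.833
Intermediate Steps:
V(a, X) = -a/6 + X/6 (V(a, X) = a*(-⅙) + X*(⅙) = -a/6 + X/6)
U(g, A) = 84 + g (U(g, A) = -7 + (91 + g) = 84 + g)
U(-126, -205) + m(V(10, 11)) = (84 - 126) + (-⅙*10 + (⅙)*11) = -42 + (-5/3 + 11/6) = -42 + ⅙ = -251/6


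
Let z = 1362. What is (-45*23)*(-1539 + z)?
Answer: 183195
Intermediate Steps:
(-45*23)*(-1539 + z) = (-45*23)*(-1539 + 1362) = -1035*(-177) = 183195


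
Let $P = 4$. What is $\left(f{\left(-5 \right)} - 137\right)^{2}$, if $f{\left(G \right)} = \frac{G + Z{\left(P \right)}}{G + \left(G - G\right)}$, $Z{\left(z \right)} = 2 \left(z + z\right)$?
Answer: $\frac{484416}{25} \approx 19377.0$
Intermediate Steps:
$Z{\left(z \right)} = 4 z$ ($Z{\left(z \right)} = 2 \cdot 2 z = 4 z$)
$f{\left(G \right)} = \frac{16 + G}{G}$ ($f{\left(G \right)} = \frac{G + 4 \cdot 4}{G + \left(G - G\right)} = \frac{G + 16}{G + 0} = \frac{16 + G}{G}$)
$\left(f{\left(-5 \right)} - 137\right)^{2} = \left(\frac{16 - 5}{-5} - 137\right)^{2} = \left(\left(- \frac{1}{5}\right) 11 - 137\right)^{2} = \left(- \frac{11}{5} - 137\right)^{2} = \left(- \frac{696}{5}\right)^{2} = \frac{484416}{25}$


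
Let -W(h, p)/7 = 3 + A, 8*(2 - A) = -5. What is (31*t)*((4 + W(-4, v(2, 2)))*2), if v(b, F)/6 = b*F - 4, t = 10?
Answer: -43865/2 ≈ -21933.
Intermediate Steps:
A = 21/8 (A = 2 - ⅛*(-5) = 2 + 5/8 = 21/8 ≈ 2.6250)
v(b, F) = -24 + 6*F*b (v(b, F) = 6*(b*F - 4) = 6*(F*b - 4) = 6*(-4 + F*b) = -24 + 6*F*b)
W(h, p) = -315/8 (W(h, p) = -7*(3 + 21/8) = -7*45/8 = -315/8)
(31*t)*((4 + W(-4, v(2, 2)))*2) = (31*10)*((4 - 315/8)*2) = 310*(-283/8*2) = 310*(-283/4) = -43865/2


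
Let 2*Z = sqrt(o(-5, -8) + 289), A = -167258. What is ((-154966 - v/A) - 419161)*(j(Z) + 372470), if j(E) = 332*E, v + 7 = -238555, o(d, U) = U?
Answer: -2554813561786440/11947 - 7970288503224*sqrt(281)/83629 ≈ -2.1544e+11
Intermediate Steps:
v = -238562 (v = -7 - 238555 = -238562)
Z = sqrt(281)/2 (Z = sqrt(-8 + 289)/2 = sqrt(281)/2 ≈ 8.3815)
((-154966 - v/A) - 419161)*(j(Z) + 372470) = ((-154966 - (-238562)/(-167258)) - 419161)*(332*(sqrt(281)/2) + 372470) = ((-154966 - (-238562)*(-1)/167258) - 419161)*(166*sqrt(281) + 372470) = ((-154966 - 1*119281/83629) - 419161)*(372470 + 166*sqrt(281)) = ((-154966 - 119281/83629) - 419161)*(372470 + 166*sqrt(281)) = (-12959770895/83629 - 419161)*(372470 + 166*sqrt(281)) = -48013786164*(372470 + 166*sqrt(281))/83629 = -2554813561786440/11947 - 7970288503224*sqrt(281)/83629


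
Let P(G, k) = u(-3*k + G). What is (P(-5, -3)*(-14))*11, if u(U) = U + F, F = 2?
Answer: -924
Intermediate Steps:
u(U) = 2 + U (u(U) = U + 2 = 2 + U)
P(G, k) = 2 + G - 3*k (P(G, k) = 2 + (-3*k + G) = 2 + (G - 3*k) = 2 + G - 3*k)
(P(-5, -3)*(-14))*11 = ((2 - 5 - 3*(-3))*(-14))*11 = ((2 - 5 + 9)*(-14))*11 = (6*(-14))*11 = -84*11 = -924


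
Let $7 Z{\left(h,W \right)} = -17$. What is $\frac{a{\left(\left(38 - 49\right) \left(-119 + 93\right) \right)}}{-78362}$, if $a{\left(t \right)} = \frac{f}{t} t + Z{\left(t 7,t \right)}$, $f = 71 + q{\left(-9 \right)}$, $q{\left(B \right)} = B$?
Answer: $- \frac{417}{548534} \approx -0.00076021$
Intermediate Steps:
$Z{\left(h,W \right)} = - \frac{17}{7}$ ($Z{\left(h,W \right)} = \frac{1}{7} \left(-17\right) = - \frac{17}{7}$)
$f = 62$ ($f = 71 - 9 = 62$)
$a{\left(t \right)} = \frac{417}{7}$ ($a{\left(t \right)} = \frac{62}{t} t - \frac{17}{7} = 62 - \frac{17}{7} = \frac{417}{7}$)
$\frac{a{\left(\left(38 - 49\right) \left(-119 + 93\right) \right)}}{-78362} = \frac{417}{7 \left(-78362\right)} = \frac{417}{7} \left(- \frac{1}{78362}\right) = - \frac{417}{548534}$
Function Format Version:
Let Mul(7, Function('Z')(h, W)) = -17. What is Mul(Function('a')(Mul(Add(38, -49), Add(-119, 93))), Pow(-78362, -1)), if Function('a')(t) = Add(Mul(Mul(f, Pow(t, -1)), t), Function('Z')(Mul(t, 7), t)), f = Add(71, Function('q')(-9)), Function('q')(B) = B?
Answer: Rational(-417, 548534) ≈ -0.00076021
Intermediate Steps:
Function('Z')(h, W) = Rational(-17, 7) (Function('Z')(h, W) = Mul(Rational(1, 7), -17) = Rational(-17, 7))
f = 62 (f = Add(71, -9) = 62)
Function('a')(t) = Rational(417, 7) (Function('a')(t) = Add(Mul(Mul(62, Pow(t, -1)), t), Rational(-17, 7)) = Add(62, Rational(-17, 7)) = Rational(417, 7))
Mul(Function('a')(Mul(Add(38, -49), Add(-119, 93))), Pow(-78362, -1)) = Mul(Rational(417, 7), Pow(-78362, -1)) = Mul(Rational(417, 7), Rational(-1, 78362)) = Rational(-417, 548534)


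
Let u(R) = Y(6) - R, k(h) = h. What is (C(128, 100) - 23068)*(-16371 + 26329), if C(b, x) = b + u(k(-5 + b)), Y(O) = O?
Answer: -229601606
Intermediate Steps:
u(R) = 6 - R
C(b, x) = 11 (C(b, x) = b + (6 - (-5 + b)) = b + (6 + (5 - b)) = b + (11 - b) = 11)
(C(128, 100) - 23068)*(-16371 + 26329) = (11 - 23068)*(-16371 + 26329) = -23057*9958 = -229601606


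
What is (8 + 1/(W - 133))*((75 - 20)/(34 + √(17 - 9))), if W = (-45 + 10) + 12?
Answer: 1165945/89544 - 68585*√2/89544 ≈ 11.938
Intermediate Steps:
W = -23 (W = -35 + 12 = -23)
(8 + 1/(W - 133))*((75 - 20)/(34 + √(17 - 9))) = (8 + 1/(-23 - 133))*((75 - 20)/(34 + √(17 - 9))) = (8 + 1/(-156))*(55/(34 + √8)) = (8 - 1/156)*(55/(34 + 2*√2)) = 1247*(55/(34 + 2*√2))/156 = 68585/(156*(34 + 2*√2))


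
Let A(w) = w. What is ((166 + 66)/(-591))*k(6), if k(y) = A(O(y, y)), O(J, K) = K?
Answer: -464/197 ≈ -2.3553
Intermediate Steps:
k(y) = y
((166 + 66)/(-591))*k(6) = ((166 + 66)/(-591))*6 = (232*(-1/591))*6 = -232/591*6 = -464/197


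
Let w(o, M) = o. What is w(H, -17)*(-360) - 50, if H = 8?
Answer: -2930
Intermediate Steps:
w(H, -17)*(-360) - 50 = 8*(-360) - 50 = -2880 - 50 = -2930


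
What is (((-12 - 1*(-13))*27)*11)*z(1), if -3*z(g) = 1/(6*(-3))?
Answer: 11/2 ≈ 5.5000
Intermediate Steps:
z(g) = 1/54 (z(g) = -1/(3*6*(-3)) = -(-1)/(18*3) = -1/3*(-1/18) = 1/54)
(((-12 - 1*(-13))*27)*11)*z(1) = (((-12 - 1*(-13))*27)*11)*(1/54) = (((-12 + 13)*27)*11)*(1/54) = ((1*27)*11)*(1/54) = (27*11)*(1/54) = 297*(1/54) = 11/2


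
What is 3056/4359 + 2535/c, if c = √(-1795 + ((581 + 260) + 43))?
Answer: 3056/4359 - 2535*I*√911/911 ≈ 0.70108 - 83.988*I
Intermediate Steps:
c = I*√911 (c = √(-1795 + (841 + 43)) = √(-1795 + 884) = √(-911) = I*√911 ≈ 30.183*I)
3056/4359 + 2535/c = 3056/4359 + 2535/((I*√911)) = 3056*(1/4359) + 2535*(-I*√911/911) = 3056/4359 - 2535*I*√911/911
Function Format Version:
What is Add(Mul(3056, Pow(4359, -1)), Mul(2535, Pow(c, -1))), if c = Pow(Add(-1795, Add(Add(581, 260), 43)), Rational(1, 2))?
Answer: Add(Rational(3056, 4359), Mul(Rational(-2535, 911), I, Pow(911, Rational(1, 2)))) ≈ Add(0.70108, Mul(-83.988, I))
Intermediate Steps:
c = Mul(I, Pow(911, Rational(1, 2))) (c = Pow(Add(-1795, Add(841, 43)), Rational(1, 2)) = Pow(Add(-1795, 884), Rational(1, 2)) = Pow(-911, Rational(1, 2)) = Mul(I, Pow(911, Rational(1, 2))) ≈ Mul(30.183, I))
Add(Mul(3056, Pow(4359, -1)), Mul(2535, Pow(c, -1))) = Add(Mul(3056, Pow(4359, -1)), Mul(2535, Pow(Mul(I, Pow(911, Rational(1, 2))), -1))) = Add(Mul(3056, Rational(1, 4359)), Mul(2535, Mul(Rational(-1, 911), I, Pow(911, Rational(1, 2))))) = Add(Rational(3056, 4359), Mul(Rational(-2535, 911), I, Pow(911, Rational(1, 2))))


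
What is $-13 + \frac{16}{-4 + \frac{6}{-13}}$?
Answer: $- \frac{481}{29} \approx -16.586$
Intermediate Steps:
$-13 + \frac{16}{-4 + \frac{6}{-13}} = -13 + \frac{16}{-4 + 6 \left(- \frac{1}{13}\right)} = -13 + \frac{16}{-4 - \frac{6}{13}} = -13 + \frac{16}{- \frac{58}{13}} = -13 + 16 \left(- \frac{13}{58}\right) = -13 - \frac{104}{29} = - \frac{481}{29}$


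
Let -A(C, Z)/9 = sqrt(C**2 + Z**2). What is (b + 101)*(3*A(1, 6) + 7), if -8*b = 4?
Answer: 1407/2 - 5427*sqrt(37)/2 ≈ -15802.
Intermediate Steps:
b = -1/2 (b = -1/8*4 = -1/2 ≈ -0.50000)
A(C, Z) = -9*sqrt(C**2 + Z**2)
(b + 101)*(3*A(1, 6) + 7) = (-1/2 + 101)*(3*(-9*sqrt(1**2 + 6**2)) + 7) = 201*(3*(-9*sqrt(1 + 36)) + 7)/2 = 201*(3*(-9*sqrt(37)) + 7)/2 = 201*(-27*sqrt(37) + 7)/2 = 201*(7 - 27*sqrt(37))/2 = 1407/2 - 5427*sqrt(37)/2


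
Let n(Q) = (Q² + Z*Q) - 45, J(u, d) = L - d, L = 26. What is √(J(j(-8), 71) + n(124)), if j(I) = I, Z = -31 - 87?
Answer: √654 ≈ 25.573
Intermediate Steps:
Z = -118
J(u, d) = 26 - d
n(Q) = -45 + Q² - 118*Q (n(Q) = (Q² - 118*Q) - 45 = -45 + Q² - 118*Q)
√(J(j(-8), 71) + n(124)) = √((26 - 1*71) + (-45 + 124² - 118*124)) = √((26 - 71) + (-45 + 15376 - 14632)) = √(-45 + 699) = √654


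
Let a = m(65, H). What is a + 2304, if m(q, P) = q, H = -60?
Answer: 2369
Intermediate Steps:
a = 65
a + 2304 = 65 + 2304 = 2369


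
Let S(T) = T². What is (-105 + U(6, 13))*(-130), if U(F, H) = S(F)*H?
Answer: -47190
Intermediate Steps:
U(F, H) = H*F² (U(F, H) = F²*H = H*F²)
(-105 + U(6, 13))*(-130) = (-105 + 13*6²)*(-130) = (-105 + 13*36)*(-130) = (-105 + 468)*(-130) = 363*(-130) = -47190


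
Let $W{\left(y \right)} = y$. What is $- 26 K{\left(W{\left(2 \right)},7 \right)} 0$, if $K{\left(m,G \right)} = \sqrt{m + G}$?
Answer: $0$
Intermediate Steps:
$K{\left(m,G \right)} = \sqrt{G + m}$
$- 26 K{\left(W{\left(2 \right)},7 \right)} 0 = - 26 \sqrt{7 + 2} \cdot 0 = - 26 \sqrt{9} \cdot 0 = \left(-26\right) 3 \cdot 0 = \left(-78\right) 0 = 0$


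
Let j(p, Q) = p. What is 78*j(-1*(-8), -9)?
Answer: 624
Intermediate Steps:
78*j(-1*(-8), -9) = 78*(-1*(-8)) = 78*8 = 624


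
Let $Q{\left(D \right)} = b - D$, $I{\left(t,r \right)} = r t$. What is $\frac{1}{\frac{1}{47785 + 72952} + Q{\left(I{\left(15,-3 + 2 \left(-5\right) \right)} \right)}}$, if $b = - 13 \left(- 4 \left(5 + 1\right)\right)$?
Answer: $\frac{120737}{61213660} \approx 0.0019724$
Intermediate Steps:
$b = 312$ ($b = - 13 \left(\left(-4\right) 6\right) = \left(-13\right) \left(-24\right) = 312$)
$Q{\left(D \right)} = 312 - D$
$\frac{1}{\frac{1}{47785 + 72952} + Q{\left(I{\left(15,-3 + 2 \left(-5\right) \right)} \right)}} = \frac{1}{\frac{1}{47785 + 72952} + \left(312 - \left(-3 + 2 \left(-5\right)\right) 15\right)} = \frac{1}{\frac{1}{120737} + \left(312 - \left(-3 - 10\right) 15\right)} = \frac{1}{\frac{1}{120737} + \left(312 - \left(-13\right) 15\right)} = \frac{1}{\frac{1}{120737} + \left(312 - -195\right)} = \frac{1}{\frac{1}{120737} + \left(312 + 195\right)} = \frac{1}{\frac{1}{120737} + 507} = \frac{1}{\frac{61213660}{120737}} = \frac{120737}{61213660}$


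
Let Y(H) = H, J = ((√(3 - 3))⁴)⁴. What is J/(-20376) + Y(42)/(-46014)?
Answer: -7/7669 ≈ -0.00091277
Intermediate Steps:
J = 0 (J = ((√0)⁴)⁴ = (0⁴)⁴ = 0⁴ = 0)
J/(-20376) + Y(42)/(-46014) = 0/(-20376) + 42/(-46014) = 0*(-1/20376) + 42*(-1/46014) = 0 - 7/7669 = -7/7669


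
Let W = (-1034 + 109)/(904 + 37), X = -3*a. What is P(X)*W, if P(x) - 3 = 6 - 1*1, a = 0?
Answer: -7400/941 ≈ -7.8640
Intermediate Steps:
X = 0 (X = -3*0 = 0)
P(x) = 8 (P(x) = 3 + (6 - 1*1) = 3 + (6 - 1) = 3 + 5 = 8)
W = -925/941 ≈ -0.98300
P(X)*W = 8*(-925/941) = -7400/941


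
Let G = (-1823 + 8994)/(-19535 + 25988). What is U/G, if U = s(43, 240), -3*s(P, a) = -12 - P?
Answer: 118305/7171 ≈ 16.498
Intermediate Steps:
G = 7171/6453 ≈ 1.1113
s(P, a) = 4 + P/3 (s(P, a) = -(-12 - P)/3 = 4 + P/3)
U = 55/3 (U = 4 + (⅓)*43 = 4 + 43/3 = 55/3 ≈ 18.333)
U/G = 55/(3*(7171/6453)) = (55/3)*(6453/7171) = 118305/7171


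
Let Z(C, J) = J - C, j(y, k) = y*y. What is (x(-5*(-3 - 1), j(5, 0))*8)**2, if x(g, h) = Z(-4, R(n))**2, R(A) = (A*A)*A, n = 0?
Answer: 16384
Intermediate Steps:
j(y, k) = y**2
R(A) = A**3 (R(A) = A**2*A = A**3)
x(g, h) = 16 (x(g, h) = (0**3 - 1*(-4))**2 = (0 + 4)**2 = 4**2 = 16)
(x(-5*(-3 - 1), j(5, 0))*8)**2 = (16*8)**2 = 128**2 = 16384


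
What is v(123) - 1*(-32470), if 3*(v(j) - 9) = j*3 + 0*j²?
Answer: 32602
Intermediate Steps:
v(j) = 9 + j (v(j) = 9 + (j*3 + 0*j²)/3 = 9 + (3*j + 0)/3 = 9 + (3*j)/3 = 9 + j)
v(123) - 1*(-32470) = (9 + 123) - 1*(-32470) = 132 + 32470 = 32602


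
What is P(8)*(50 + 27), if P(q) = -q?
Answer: -616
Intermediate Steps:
P(8)*(50 + 27) = (-1*8)*(50 + 27) = -8*77 = -616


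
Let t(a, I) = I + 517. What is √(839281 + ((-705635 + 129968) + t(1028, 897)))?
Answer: 2*√66257 ≈ 514.81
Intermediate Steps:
t(a, I) = 517 + I
√(839281 + ((-705635 + 129968) + t(1028, 897))) = √(839281 + ((-705635 + 129968) + (517 + 897))) = √(839281 + (-575667 + 1414)) = √(839281 - 574253) = √265028 = 2*√66257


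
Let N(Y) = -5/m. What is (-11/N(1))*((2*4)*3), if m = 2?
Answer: 528/5 ≈ 105.60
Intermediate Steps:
N(Y) = -5/2
(-11/N(1))*((2*4)*3) = (-11/(-5/2))*((2*4)*3) = (-11*(-⅖))*(8*3) = (22/5)*24 = 528/5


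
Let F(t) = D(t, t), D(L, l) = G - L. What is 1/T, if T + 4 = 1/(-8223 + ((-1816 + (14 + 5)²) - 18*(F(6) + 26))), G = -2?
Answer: -10002/40009 ≈ -0.24999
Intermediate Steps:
D(L, l) = -2 - L
F(t) = -2 - t
T = -40009/10002 (T = -4 + 1/(-8223 + ((-1816 + (14 + 5)²) - 18*((-2 - 1*6) + 26))) = -4 + 1/(-8223 + ((-1816 + 19²) - 18*((-2 - 6) + 26))) = -4 + 1/(-8223 + ((-1816 + 361) - 18*(-8 + 26))) = -4 + 1/(-8223 + (-1455 - 18*18)) = -4 + 1/(-8223 + (-1455 - 324)) = -4 + 1/(-8223 - 1779) = -4 + 1/(-10002) = -4 - 1/10002 = -40009/10002 ≈ -4.0001)
1/T = 1/(-40009/10002) = -10002/40009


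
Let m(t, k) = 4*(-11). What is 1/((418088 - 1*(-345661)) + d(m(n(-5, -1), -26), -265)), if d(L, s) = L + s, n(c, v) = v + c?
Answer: 1/763440 ≈ 1.3099e-6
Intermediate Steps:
n(c, v) = c + v
m(t, k) = -44
1/((418088 - 1*(-345661)) + d(m(n(-5, -1), -26), -265)) = 1/((418088 - 1*(-345661)) + (-44 - 265)) = 1/((418088 + 345661) - 309) = 1/(763749 - 309) = 1/763440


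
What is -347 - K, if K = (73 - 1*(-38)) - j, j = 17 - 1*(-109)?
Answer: -332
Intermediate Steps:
j = 126 (j = 17 + 109 = 126)
K = -15 (K = (73 - 1*(-38)) - 1*126 = (73 + 38) - 126 = 111 - 126 = -15)
-347 - K = -347 - 1*(-15) = -347 + 15 = -332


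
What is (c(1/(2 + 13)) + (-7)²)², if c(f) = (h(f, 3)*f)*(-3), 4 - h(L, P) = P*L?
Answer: 1454436/625 ≈ 2327.1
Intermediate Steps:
h(L, P) = 4 - L*P (h(L, P) = 4 - P*L = 4 - L*P)
c(f) = -3*f*(4 - 3*f) (c(f) = ((4 - 1*f*3)*f)*(-3) = ((4 - 3*f)*f)*(-3) = (f*(4 - 3*f))*(-3) = -3*f*(4 - 3*f))
(c(1/(2 + 13)) + (-7)²)² = (3*(-4 + 3/(2 + 13))/(2 + 13) + (-7)²)² = (3*(-4 + 3/15)/15 + 49)² = (3*(1/15)*(-4 + 3*(1/15)) + 49)² = (3*(1/15)*(-4 + ⅕) + 49)² = (3*(1/15)*(-19/5) + 49)² = (-19/25 + 49)² = (1206/25)² = 1454436/625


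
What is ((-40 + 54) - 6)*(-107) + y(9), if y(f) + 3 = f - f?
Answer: -859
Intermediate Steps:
y(f) = -3 (y(f) = -3 + (f - f) = -3 + 0 = -3)
((-40 + 54) - 6)*(-107) + y(9) = ((-40 + 54) - 6)*(-107) - 3 = (14 - 6)*(-107) - 3 = 8*(-107) - 3 = -856 - 3 = -859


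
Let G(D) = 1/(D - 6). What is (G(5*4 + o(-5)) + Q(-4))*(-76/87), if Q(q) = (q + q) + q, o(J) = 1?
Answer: 13604/1305 ≈ 10.425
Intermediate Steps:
Q(q) = 3*q (Q(q) = 2*q + q = 3*q)
G(D) = 1/(-6 + D)
(G(5*4 + o(-5)) + Q(-4))*(-76/87) = (1/(-6 + (5*4 + 1)) + 3*(-4))*(-76/87) = (1/(-6 + (20 + 1)) - 12)*(-76*1/87) = (1/(-6 + 21) - 12)*(-76/87) = (1/15 - 12)*(-76/87) = -179/15*(-76/87) = 13604/1305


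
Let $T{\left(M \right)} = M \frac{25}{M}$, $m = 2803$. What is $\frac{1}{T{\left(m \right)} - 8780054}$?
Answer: $- \frac{1}{8780029} \approx -1.1389 \cdot 10^{-7}$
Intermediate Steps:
$T{\left(M \right)} = 25$
$\frac{1}{T{\left(m \right)} - 8780054} = \frac{1}{25 - 8780054} = \frac{1}{-8780029} = - \frac{1}{8780029}$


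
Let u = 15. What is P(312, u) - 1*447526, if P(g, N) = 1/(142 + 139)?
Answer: -125754805/281 ≈ -4.4753e+5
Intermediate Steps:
P(g, N) = 1/281
P(312, u) - 1*447526 = 1/281 - 1*447526 = 1/281 - 447526 = -125754805/281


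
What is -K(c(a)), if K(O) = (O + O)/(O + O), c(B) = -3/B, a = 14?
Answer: -1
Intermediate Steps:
K(O) = 1 (K(O) = (2*O)/((2*O)) = (2*O)*(1/(2*O)) = 1)
-K(c(a)) = -1*1 = -1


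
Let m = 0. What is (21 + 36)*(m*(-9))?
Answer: 0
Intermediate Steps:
(21 + 36)*(m*(-9)) = (21 + 36)*(0*(-9)) = 57*0 = 0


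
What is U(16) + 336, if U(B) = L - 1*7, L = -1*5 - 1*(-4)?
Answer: 328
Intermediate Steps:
L = -1 (L = -5 + 4 = -1)
U(B) = -8 (U(B) = -1 - 1*7 = -1 - 7 = -8)
U(16) + 336 = -8 + 336 = 328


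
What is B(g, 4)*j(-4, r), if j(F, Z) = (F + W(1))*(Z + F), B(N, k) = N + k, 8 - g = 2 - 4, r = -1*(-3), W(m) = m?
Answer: 42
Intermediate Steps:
r = 3
g = 10 (g = 8 - (2 - 4) = 8 - 1*(-2) = 8 + 2 = 10)
j(F, Z) = (1 + F)*(F + Z) (j(F, Z) = (F + 1)*(Z + F) = (1 + F)*(F + Z))
B(g, 4)*j(-4, r) = (10 + 4)*(-4 + 3 + (-4)² - 4*3) = 14*(-4 + 3 + 16 - 12) = 14*3 = 42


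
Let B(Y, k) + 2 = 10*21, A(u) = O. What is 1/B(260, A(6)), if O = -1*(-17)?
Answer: 1/208 ≈ 0.0048077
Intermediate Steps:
O = 17
A(u) = 17
B(Y, k) = 208 (B(Y, k) = -2 + 10*21 = -2 + 210 = 208)
1/B(260, A(6)) = 1/208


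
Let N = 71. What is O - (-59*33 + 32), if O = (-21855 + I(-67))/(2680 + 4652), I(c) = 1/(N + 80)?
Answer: 529214419/276783 ≈ 1912.0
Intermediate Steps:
I(c) = 1/151 (I(c) = 1/(71 + 80) = 1/151)
O = -825026/276783 (O = (-21855 + 1/151)/(2680 + 4652) = -3300104/151/7332 = -3300104/151*1/7332 = -825026/276783 ≈ -2.9808)
O - (-59*33 + 32) = -825026/276783 - (-59*33 + 32) = -825026/276783 - (-1947 + 32) = -825026/276783 - 1*(-1915) = -825026/276783 + 1915 = 529214419/276783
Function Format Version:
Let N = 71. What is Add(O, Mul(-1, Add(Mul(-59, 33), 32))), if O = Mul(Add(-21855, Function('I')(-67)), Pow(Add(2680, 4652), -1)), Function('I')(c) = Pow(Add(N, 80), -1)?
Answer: Rational(529214419, 276783) ≈ 1912.0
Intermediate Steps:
Function('I')(c) = Rational(1, 151) (Function('I')(c) = Pow(Add(71, 80), -1) = Pow(151, -1) = Rational(1, 151))
O = Rational(-825026, 276783) (O = Mul(Add(-21855, Rational(1, 151)), Pow(Add(2680, 4652), -1)) = Mul(Rational(-3300104, 151), Pow(7332, -1)) = Mul(Rational(-3300104, 151), Rational(1, 7332)) = Rational(-825026, 276783) ≈ -2.9808)
Add(O, Mul(-1, Add(Mul(-59, 33), 32))) = Add(Rational(-825026, 276783), Mul(-1, Add(Mul(-59, 33), 32))) = Add(Rational(-825026, 276783), Mul(-1, Add(-1947, 32))) = Add(Rational(-825026, 276783), Mul(-1, -1915)) = Add(Rational(-825026, 276783), 1915) = Rational(529214419, 276783)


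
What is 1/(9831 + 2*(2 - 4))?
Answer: 1/9827 ≈ 0.00010176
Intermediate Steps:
1/(9831 + 2*(2 - 4)) = 1/(9831 + 2*(-2)) = 1/(9831 - 4) = 1/9827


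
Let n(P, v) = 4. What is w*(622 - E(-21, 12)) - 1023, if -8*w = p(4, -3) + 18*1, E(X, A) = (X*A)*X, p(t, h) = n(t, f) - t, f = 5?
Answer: 18969/2 ≈ 9484.5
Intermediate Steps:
p(t, h) = 4 - t
E(X, A) = A*X**2 (E(X, A) = (A*X)*X = A*X**2)
w = -9/4 (w = -((4 - 1*4) + 18*1)/8 = -((4 - 4) + 18)/8 = -(0 + 18)/8 = -1/8*18 = -9/4 ≈ -2.2500)
w*(622 - E(-21, 12)) - 1023 = -9*(622 - 12*(-21)**2)/4 - 1023 = -9*(622 - 12*441)/4 - 1023 = -9*(622 - 1*5292)/4 - 1023 = -9*(622 - 5292)/4 - 1023 = -9/4*(-4670) - 1023 = 21015/2 - 1023 = 18969/2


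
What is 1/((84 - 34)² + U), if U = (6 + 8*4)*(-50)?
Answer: 1/600 ≈ 0.0016667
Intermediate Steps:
U = -1900 (U = (6 + 32)*(-50) = 38*(-50) = -1900)
1/((84 - 34)² + U) = 1/((84 - 34)² - 1900) = 1/(50² - 1900) = 1/(2500 - 1900) = 1/600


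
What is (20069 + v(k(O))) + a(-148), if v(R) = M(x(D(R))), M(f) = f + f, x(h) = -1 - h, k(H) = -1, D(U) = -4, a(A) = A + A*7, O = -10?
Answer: 18891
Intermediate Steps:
a(A) = 8*A (a(A) = A + 7*A = 8*A)
M(f) = 2*f
v(R) = 6 (v(R) = 2*(-1 - 1*(-4)) = 2*(-1 + 4) = 2*3 = 6)
(20069 + v(k(O))) + a(-148) = (20069 + 6) + 8*(-148) = 20075 - 1184 = 18891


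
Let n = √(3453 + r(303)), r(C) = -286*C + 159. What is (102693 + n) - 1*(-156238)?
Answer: 258931 + I*√83046 ≈ 2.5893e+5 + 288.18*I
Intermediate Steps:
r(C) = 159 - 286*C
n = I*√83046 (n = √(3453 + (159 - 286*303)) = √(3453 + (159 - 86658)) = √(3453 - 86499) = √(-83046) = I*√83046 ≈ 288.18*I)
(102693 + n) - 1*(-156238) = (102693 + I*√83046) - 1*(-156238) = (102693 + I*√83046) + 156238 = 258931 + I*√83046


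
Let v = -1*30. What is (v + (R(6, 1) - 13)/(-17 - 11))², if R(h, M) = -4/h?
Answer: 6145441/7056 ≈ 870.95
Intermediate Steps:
v = -30
(v + (R(6, 1) - 13)/(-17 - 11))² = (-30 + (-4/6 - 13)/(-17 - 11))² = (-30 + (-4*⅙ - 13)/(-28))² = (-30 + (-⅔ - 13)*(-1/28))² = (-30 - 41/3*(-1/28))² = (-30 + 41/84)² = (-2479/84)² = 6145441/7056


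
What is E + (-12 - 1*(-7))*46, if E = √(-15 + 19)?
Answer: -228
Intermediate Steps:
E = 2 (E = √4 = 2)
E + (-12 - 1*(-7))*46 = 2 + (-12 - 1*(-7))*46 = 2 + (-12 + 7)*46 = 2 - 5*46 = 2 - 230 = -228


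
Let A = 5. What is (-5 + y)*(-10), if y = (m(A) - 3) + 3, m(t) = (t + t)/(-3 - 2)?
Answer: 70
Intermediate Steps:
m(t) = -2*t/5 (m(t) = (2*t)/(-5) = (2*t)*(-⅕) = -2*t/5)
y = -2 (y = (-⅖*5 - 3) + 3 = (-2 - 3) + 3 = -5 + 3 = -2)
(-5 + y)*(-10) = (-5 - 2)*(-10) = -7*(-10) = 70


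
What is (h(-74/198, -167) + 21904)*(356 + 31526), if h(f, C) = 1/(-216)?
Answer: 75421063483/108 ≈ 6.9834e+8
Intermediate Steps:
h(f, C) = -1/216
(h(-74/198, -167) + 21904)*(356 + 31526) = (-1/216 + 21904)*(356 + 31526) = (4731263/216)*31882 = 75421063483/108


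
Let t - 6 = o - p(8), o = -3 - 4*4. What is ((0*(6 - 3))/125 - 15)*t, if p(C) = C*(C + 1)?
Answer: 1275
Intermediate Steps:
o = -19 (o = -3 - 16 = -19)
p(C) = C*(1 + C)
t = -85 (t = 6 + (-19 - 8*(1 + 8)) = 6 + (-19 - 8*9) = 6 + (-19 - 1*72) = 6 + (-19 - 72) = 6 - 91 = -85)
((0*(6 - 3))/125 - 15)*t = ((0*(6 - 3))/125 - 15)*(-85) = ((0*3)*(1/125) - 15)*(-85) = (0*(1/125) - 15)*(-85) = (0 - 15)*(-85) = -15*(-85) = 1275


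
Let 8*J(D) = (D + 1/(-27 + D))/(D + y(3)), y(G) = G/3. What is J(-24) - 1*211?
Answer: -1978799/9384 ≈ -210.87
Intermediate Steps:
y(G) = G/3 (y(G) = G*(⅓) = G/3)
J(D) = (D + 1/(-27 + D))/(8*(1 + D)) (J(D) = ((D + 1/(-27 + D))/(D + (⅓)*3))/8 = ((D + 1/(-27 + D))/(D + 1))/8 = ((D + 1/(-27 + D))/(1 + D))/8 = (D + 1/(-27 + D))/(8*(1 + D)))
J(-24) - 1*211 = (-1 - 1*(-24)² + 27*(-24))/(8*(27 - 1*(-24)² + 26*(-24))) - 1*211 = (-1 - 1*576 - 648)/(8*(27 - 1*576 - 624)) - 211 = (-1 - 576 - 648)/(8*(27 - 576 - 624)) - 211 = (⅛)*(-1225)/(-1173) - 211 = (⅛)*(-1/1173)*(-1225) - 211 = 1225/9384 - 211 = -1978799/9384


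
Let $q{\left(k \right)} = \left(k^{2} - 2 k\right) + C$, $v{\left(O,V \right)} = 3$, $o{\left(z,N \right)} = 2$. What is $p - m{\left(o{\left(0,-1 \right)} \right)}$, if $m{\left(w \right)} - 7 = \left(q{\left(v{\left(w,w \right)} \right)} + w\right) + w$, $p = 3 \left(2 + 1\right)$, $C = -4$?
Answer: $-1$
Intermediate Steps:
$q{\left(k \right)} = -4 + k^{2} - 2 k$ ($q{\left(k \right)} = \left(k^{2} - 2 k\right) - 4 = -4 + k^{2} - 2 k$)
$p = 9$ ($p = 3 \cdot 3 = 9$)
$m{\left(w \right)} = 6 + 2 w$ ($m{\left(w \right)} = 7 + \left(\left(\left(-4 + 3^{2} - 6\right) + w\right) + w\right) = 7 + \left(\left(\left(-4 + 9 - 6\right) + w\right) + w\right) = 7 + \left(\left(-1 + w\right) + w\right) = 7 + \left(-1 + 2 w\right) = 6 + 2 w$)
$p - m{\left(o{\left(0,-1 \right)} \right)} = 9 - \left(6 + 2 \cdot 2\right) = 9 - \left(6 + 4\right) = 9 - 10 = -1$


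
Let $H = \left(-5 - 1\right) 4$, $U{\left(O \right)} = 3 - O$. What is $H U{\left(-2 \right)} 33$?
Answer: $-3960$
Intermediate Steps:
$H = -24$ ($H = \left(-6\right) 4 = -24$)
$H U{\left(-2 \right)} 33 = - 24 \left(3 - -2\right) 33 = - 24 \left(3 + 2\right) 33 = \left(-24\right) 5 \cdot 33 = \left(-120\right) 33 = -3960$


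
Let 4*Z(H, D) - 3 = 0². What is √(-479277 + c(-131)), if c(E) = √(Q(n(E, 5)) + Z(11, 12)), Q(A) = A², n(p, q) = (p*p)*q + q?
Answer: √(-1917108 + 2*√29453424403)/2 ≈ 627.27*I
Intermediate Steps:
n(p, q) = q + q*p² (n(p, q) = p²*q + q = q*p² + q = q + q*p²)
Z(H, D) = ¾ (Z(H, D) = ¾ + (¼)*0² = ¾ + (¼)*0 = ¾ + 0 = ¾)
c(E) = √(¾ + (5 + 5*E²)²) (c(E) = √((5*(1 + E²))² + ¾) = √((5 + 5*E²)² + ¾) = √(¾ + (5 + 5*E²)²))
√(-479277 + c(-131)) = √(-479277 + √(3 + 100*(1 + (-131)²)²)/2) = √(-479277 + √(3 + 100*(1 + 17161)²)/2) = √(-479277 + √(3 + 100*17162²)/2) = √(-479277 + √(3 + 100*294534244)/2) = √(-479277 + √(3 + 29453424400)/2) = √(-479277 + √29453424403/2)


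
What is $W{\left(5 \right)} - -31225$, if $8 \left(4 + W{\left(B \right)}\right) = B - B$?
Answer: $31221$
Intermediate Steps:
$W{\left(B \right)} = -4$ ($W{\left(B \right)} = -4 + \frac{B - B}{8} = -4 + \frac{1}{8} \cdot 0 = -4 + 0 = -4$)
$W{\left(5 \right)} - -31225 = -4 - -31225 = -4 + 31225 = 31221$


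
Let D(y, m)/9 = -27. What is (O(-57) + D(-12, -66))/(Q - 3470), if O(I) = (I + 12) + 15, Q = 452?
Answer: 91/1006 ≈ 0.090457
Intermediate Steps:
D(y, m) = -243 (D(y, m) = 9*(-27) = -243)
O(I) = 27 + I (O(I) = (12 + I) + 15 = 27 + I)
(O(-57) + D(-12, -66))/(Q - 3470) = ((27 - 57) - 243)/(452 - 3470) = (-30 - 243)/(-3018) = -273*(-1/3018) = 91/1006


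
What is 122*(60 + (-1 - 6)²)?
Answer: 13298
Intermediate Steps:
122*(60 + (-1 - 6)²) = 122*(60 + (-7)²) = 122*(60 + 49) = 122*109 = 13298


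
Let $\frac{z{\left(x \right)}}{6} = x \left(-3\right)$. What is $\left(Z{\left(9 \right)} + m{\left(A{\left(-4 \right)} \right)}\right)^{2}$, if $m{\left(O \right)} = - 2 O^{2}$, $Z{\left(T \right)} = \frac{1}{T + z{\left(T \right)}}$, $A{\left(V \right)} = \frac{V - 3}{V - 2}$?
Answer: $\frac{697225}{93636} \approx 7.4461$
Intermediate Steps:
$z{\left(x \right)} = - 18 x$ ($z{\left(x \right)} = 6 x \left(-3\right) = 6 \left(- 3 x\right) = - 18 x$)
$A{\left(V \right)} = \frac{-3 + V}{-2 + V}$
$Z{\left(T \right)} = - \frac{1}{17 T}$ ($Z{\left(T \right)} = \frac{1}{T - 18 T} = \frac{1}{\left(-17\right) T} = - \frac{1}{17 T}$)
$\left(Z{\left(9 \right)} + m{\left(A{\left(-4 \right)} \right)}\right)^{2} = \left(- \frac{1}{17 \cdot 9} - 2 \left(\frac{-3 - 4}{-2 - 4}\right)^{2}\right)^{2} = \left(\left(- \frac{1}{17}\right) \frac{1}{9} - 2 \left(\frac{1}{-6} \left(-7\right)\right)^{2}\right)^{2} = \left(- \frac{1}{153} - 2 \left(\left(- \frac{1}{6}\right) \left(-7\right)\right)^{2}\right)^{2} = \left(- \frac{1}{153} - 2 \left(\frac{7}{6}\right)^{2}\right)^{2} = \left(- \frac{1}{153} - \frac{49}{18}\right)^{2} = \left(- \frac{835}{306}\right)^{2} = \frac{697225}{93636}$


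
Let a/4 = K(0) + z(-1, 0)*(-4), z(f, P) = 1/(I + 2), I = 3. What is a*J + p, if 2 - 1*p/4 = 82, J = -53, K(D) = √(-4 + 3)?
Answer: -752/5 - 212*I ≈ -150.4 - 212.0*I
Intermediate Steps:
K(D) = I (K(D) = √(-1) = I)
z(f, P) = ⅕ (z(f, P) = 1/(3 + 2) = 1/5 = ⅕)
p = -320 (p = 8 - 4*82 = 8 - 328 = -320)
a = -16/5 + 4*I (a = 4*(I + (⅕)*(-4)) = 4*(I - ⅘) = 4*(-⅘ + I) = -16/5 + 4*I ≈ -3.2 + 4.0*I)
a*J + p = (-16/5 + 4*I)*(-53) - 320 = (848/5 - 212*I) - 320 = -752/5 - 212*I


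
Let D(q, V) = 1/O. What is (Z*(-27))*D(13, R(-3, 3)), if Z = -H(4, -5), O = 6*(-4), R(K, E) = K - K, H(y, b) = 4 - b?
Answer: -81/8 ≈ -10.125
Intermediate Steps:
R(K, E) = 0
O = -24
D(q, V) = -1/24 (D(q, V) = 1/(-24) = -1/24)
Z = -9 (Z = -(4 - 1*(-5)) = -(4 + 5) = -1*9 = -9)
(Z*(-27))*D(13, R(-3, 3)) = -9*(-27)*(-1/24) = 243*(-1/24) = -81/8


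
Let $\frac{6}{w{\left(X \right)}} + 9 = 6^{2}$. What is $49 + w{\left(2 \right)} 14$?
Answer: $\frac{469}{9} \approx 52.111$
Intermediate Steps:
$w{\left(X \right)} = \frac{2}{9}$ ($w{\left(X \right)} = \frac{6}{-9 + 6^{2}} = \frac{6}{-9 + 36} = \frac{6}{27} = 6 \cdot \frac{1}{27} = \frac{2}{9}$)
$49 + w{\left(2 \right)} 14 = 49 + \frac{2}{9} \cdot 14 = 49 + \frac{28}{9} = \frac{469}{9}$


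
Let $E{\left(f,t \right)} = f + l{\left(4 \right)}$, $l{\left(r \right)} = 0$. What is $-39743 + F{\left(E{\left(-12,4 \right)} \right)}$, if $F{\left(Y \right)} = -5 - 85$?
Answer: $-39833$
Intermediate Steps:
$E{\left(f,t \right)} = f$ ($E{\left(f,t \right)} = f + 0 = f$)
$F{\left(Y \right)} = -90$ ($F{\left(Y \right)} = -5 - 85 = -90$)
$-39743 + F{\left(E{\left(-12,4 \right)} \right)} = -39743 - 90 = -39833$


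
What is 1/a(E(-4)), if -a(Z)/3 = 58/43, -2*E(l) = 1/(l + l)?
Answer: -43/174 ≈ -0.24713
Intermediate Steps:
E(l) = -1/(4*l) (E(l) = -1/(2*(l + l)) = -1/(2*l)/2 = -1/(4*l))
a(Z) = -174/43
1/a(E(-4)) = 1/(-174/43) = -43/174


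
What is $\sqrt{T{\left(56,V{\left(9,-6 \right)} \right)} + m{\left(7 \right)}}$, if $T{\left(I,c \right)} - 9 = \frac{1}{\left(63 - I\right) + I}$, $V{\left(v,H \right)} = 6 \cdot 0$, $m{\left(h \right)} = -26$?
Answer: $\frac{i \sqrt{7490}}{21} \approx 4.1212 i$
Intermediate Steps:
$V{\left(v,H \right)} = 0$
$T{\left(I,c \right)} = \frac{568}{63}$ ($T{\left(I,c \right)} = 9 + \frac{1}{\left(63 - I\right) + I} = 9 + \frac{1}{63} = \frac{568}{63}$)
$\sqrt{T{\left(56,V{\left(9,-6 \right)} \right)} + m{\left(7 \right)}} = \sqrt{\frac{568}{63} - 26} = \sqrt{- \frac{1070}{63}} = \frac{i \sqrt{7490}}{21}$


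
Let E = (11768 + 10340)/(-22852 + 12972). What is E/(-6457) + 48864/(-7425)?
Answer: -4722912949/717695550 ≈ -6.5807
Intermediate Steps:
E = -5527/2470 (E = 22108/(-9880) = 22108*(-1/9880) = -5527/2470 ≈ -2.2377)
E/(-6457) + 48864/(-7425) = -5527/2470/(-6457) + 48864/(-7425) = -5527/2470*(-1/6457) + 48864*(-1/7425) = 5527/15948790 - 16288/2475 = -4722912949/717695550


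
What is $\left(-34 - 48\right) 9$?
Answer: $-738$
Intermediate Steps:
$\left(-34 - 48\right) 9 = \left(-82\right) 9 = -738$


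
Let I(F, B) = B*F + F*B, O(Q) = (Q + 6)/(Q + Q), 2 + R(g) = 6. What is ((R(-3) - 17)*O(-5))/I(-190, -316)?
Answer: 13/1200800 ≈ 1.0826e-5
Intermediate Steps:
R(g) = 4 (R(g) = -2 + 6 = 4)
O(Q) = (6 + Q)/(2*Q) (O(Q) = (6 + Q)/((2*Q)) = (6 + Q)*(1/(2*Q)) = (6 + Q)/(2*Q))
I(F, B) = 2*B*F (I(F, B) = B*F + B*F = 2*B*F)
((R(-3) - 17)*O(-5))/I(-190, -316) = ((4 - 17)*((1/2)*(6 - 5)/(-5)))/((2*(-316)*(-190))) = -13*(-1)/(2*5)/120080 = -13*(-1/10)*(1/120080) = (13/10)*(1/120080) = 13/1200800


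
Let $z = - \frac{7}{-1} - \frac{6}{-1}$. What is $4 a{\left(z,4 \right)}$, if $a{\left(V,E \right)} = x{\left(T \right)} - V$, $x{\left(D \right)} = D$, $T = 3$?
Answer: $-40$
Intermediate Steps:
$z = 13$ ($z = \left(-7\right) \left(-1\right) - -6 = 7 + 6 = 13$)
$a{\left(V,E \right)} = 3 - V$
$4 a{\left(z,4 \right)} = 4 \left(3 - 13\right) = 4 \left(-10\right) = -40$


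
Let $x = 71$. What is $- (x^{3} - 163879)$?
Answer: $-194032$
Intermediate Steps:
$- (x^{3} - 163879) = - (71^{3} - 163879) = - (357911 - 163879) = \left(-1\right) 194032 = -194032$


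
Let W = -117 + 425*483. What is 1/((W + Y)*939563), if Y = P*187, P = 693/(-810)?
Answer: 90/17334769168223 ≈ 5.1919e-12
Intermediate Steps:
P = -77/90 (P = 693*(-1/810) = -77/90 ≈ -0.85556)
Y = -14399/90 (Y = -77/90*187 = -14399/90 ≈ -159.99)
W = 205158 (W = -117 + 205275 = 205158)
1/((W + Y)*939563) = 1/((205158 - 14399/90)*939563) = (1/939563)/(18449821/90) = (90/18449821)*(1/939563) = 90/17334769168223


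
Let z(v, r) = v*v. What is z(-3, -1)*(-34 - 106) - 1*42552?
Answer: -43812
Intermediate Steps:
z(v, r) = v**2
z(-3, -1)*(-34 - 106) - 1*42552 = (-3)**2*(-34 - 106) - 1*42552 = 9*(-140) - 42552 = -1260 - 42552 = -43812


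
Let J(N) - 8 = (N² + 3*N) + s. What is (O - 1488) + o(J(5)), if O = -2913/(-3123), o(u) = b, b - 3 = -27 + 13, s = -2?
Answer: -1559488/1041 ≈ -1498.1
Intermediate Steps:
b = -11 (b = 3 + (-27 + 13) = 3 - 14 = -11)
J(N) = 6 + N² + 3*N (J(N) = 8 + ((N² + 3*N) - 2) = 8 + (-2 + N² + 3*N) = 6 + N² + 3*N)
o(u) = -11
O = 971/1041 (O = -2913*(-1/3123) = 971/1041 ≈ 0.93276)
(O - 1488) + o(J(5)) = (971/1041 - 1488) - 11 = -1548037/1041 - 11 = -1559488/1041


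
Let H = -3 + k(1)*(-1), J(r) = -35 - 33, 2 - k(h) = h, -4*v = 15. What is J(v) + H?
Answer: -72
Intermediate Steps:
v = -15/4 (v = -1/4*15 = -15/4 ≈ -3.7500)
k(h) = 2 - h
J(r) = -68
H = -4 (H = -3 + (2 - 1*1)*(-1) = -3 + (2 - 1)*(-1) = -3 + 1*(-1) = -3 - 1 = -4)
J(v) + H = -68 - 4 = -72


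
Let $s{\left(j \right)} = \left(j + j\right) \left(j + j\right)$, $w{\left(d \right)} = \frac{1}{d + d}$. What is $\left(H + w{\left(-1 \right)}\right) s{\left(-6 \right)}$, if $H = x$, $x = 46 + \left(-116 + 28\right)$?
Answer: $-6120$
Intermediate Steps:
$w{\left(d \right)} = \frac{1}{2 d}$
$s{\left(j \right)} = 4 j^{2}$ ($s{\left(j \right)} = 2 j 2 j = 4 j^{2}$)
$x = -42$ ($x = 46 - 88 = -42$)
$H = -42$
$\left(H + w{\left(-1 \right)}\right) s{\left(-6 \right)} = \left(-42 + \frac{1}{2 \left(-1\right)}\right) 4 \left(-6\right)^{2} = \left(-42 + \frac{1}{2} \left(-1\right)\right) 4 \cdot 36 = \left(-42 - \frac{1}{2}\right) 144 = \left(- \frac{85}{2}\right) 144 = -6120$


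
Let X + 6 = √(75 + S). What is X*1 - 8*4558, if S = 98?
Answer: -36470 + √173 ≈ -36457.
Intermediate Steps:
X = -6 + √173 (X = -6 + √(75 + 98) = -6 + √173 ≈ 7.1529)
X*1 - 8*4558 = (-6 + √173)*1 - 8*4558 = (-6 + √173) - 1*36464 = (-6 + √173) - 36464 = -36470 + √173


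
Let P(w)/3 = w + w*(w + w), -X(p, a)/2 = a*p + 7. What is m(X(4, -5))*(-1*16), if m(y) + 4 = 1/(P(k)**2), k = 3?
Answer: 254000/3969 ≈ 63.996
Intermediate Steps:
X(p, a) = -14 - 2*a*p (X(p, a) = -2*(a*p + 7) = -2*(7 + a*p) = -14 - 2*a*p)
P(w) = 3*w + 6*w**2 (P(w) = 3*(w + w*(w + w)) = 3*(w + w*(2*w)) = 3*(w + 2*w**2) = 3*w + 6*w**2)
m(y) = -15875/3969 (m(y) = -4 + 1/((3*3*(1 + 2*3))**2) = -4 + 1/((3*3*(1 + 6))**2) = -4 + 1/((3*3*7)**2) = -4 + 1/(63**2) = -4 + 1/3969 = -15875/3969)
m(X(4, -5))*(-1*16) = -(-15875)*16/3969 = -15875/3969*(-16) = 254000/3969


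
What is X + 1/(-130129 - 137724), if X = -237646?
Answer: -63654194039/267853 ≈ -2.3765e+5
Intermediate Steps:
X + 1/(-130129 - 137724) = -237646 + 1/(-130129 - 137724) = -237646 + 1/(-267853) = -237646 - 1/267853 = -63654194039/267853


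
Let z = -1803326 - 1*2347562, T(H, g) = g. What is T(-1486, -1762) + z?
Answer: -4152650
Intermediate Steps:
z = -4150888 (z = -1803326 - 2347562 = -4150888)
T(-1486, -1762) + z = -1762 - 4150888 = -4152650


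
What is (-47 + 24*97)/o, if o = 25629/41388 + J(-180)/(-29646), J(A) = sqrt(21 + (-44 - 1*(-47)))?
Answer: 19689733582486607124/5345295811502875 + 2145094901088336*sqrt(6)/5345295811502875 ≈ 3684.5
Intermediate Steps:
J(A) = 2*sqrt(6) (J(A) = sqrt(21 + (-44 + 47)) = sqrt(21 + 3) = sqrt(24) = 2*sqrt(6))
o = 8543/13796 - sqrt(6)/14823 (o = 25629/41388 + (2*sqrt(6))/(-29646) = 25629*(1/41388) + (2*sqrt(6))*(-1/29646) = 8543/13796 - sqrt(6)/14823 ≈ 0.61907)
(-47 + 24*97)/o = (-47 + 24*97)/(8543/13796 - sqrt(6)/14823) = (-47 + 2328)/(8543/13796 - sqrt(6)/14823) = 2281/(8543/13796 - sqrt(6)/14823)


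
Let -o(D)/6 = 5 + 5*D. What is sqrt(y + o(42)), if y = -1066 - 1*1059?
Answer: I*sqrt(3415) ≈ 58.438*I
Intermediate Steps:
y = -2125 (y = -1066 - 1059 = -2125)
o(D) = -30 - 30*D (o(D) = -6*(5 + 5*D) = -30 - 30*D)
sqrt(y + o(42)) = sqrt(-2125 + (-30 - 30*42)) = sqrt(-2125 + (-30 - 1260)) = sqrt(-2125 - 1290) = sqrt(-3415) = I*sqrt(3415)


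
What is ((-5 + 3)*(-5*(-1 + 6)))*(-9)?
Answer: -450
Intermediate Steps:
((-5 + 3)*(-5*(-1 + 6)))*(-9) = -(-10)*5*(-9) = -2*(-25)*(-9) = 50*(-9) = -450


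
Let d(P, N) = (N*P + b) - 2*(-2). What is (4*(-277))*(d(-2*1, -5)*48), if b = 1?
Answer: -797760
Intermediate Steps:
d(P, N) = 5 + N*P (d(P, N) = (N*P + 1) - 2*(-2) = (1 + N*P) + 4 = 5 + N*P)
(4*(-277))*(d(-2*1, -5)*48) = (4*(-277))*((5 - (-10))*48) = -1108*(5 - 5*(-2))*48 = -1108*(5 + 10)*48 = -16620*48 = -1108*720 = -797760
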